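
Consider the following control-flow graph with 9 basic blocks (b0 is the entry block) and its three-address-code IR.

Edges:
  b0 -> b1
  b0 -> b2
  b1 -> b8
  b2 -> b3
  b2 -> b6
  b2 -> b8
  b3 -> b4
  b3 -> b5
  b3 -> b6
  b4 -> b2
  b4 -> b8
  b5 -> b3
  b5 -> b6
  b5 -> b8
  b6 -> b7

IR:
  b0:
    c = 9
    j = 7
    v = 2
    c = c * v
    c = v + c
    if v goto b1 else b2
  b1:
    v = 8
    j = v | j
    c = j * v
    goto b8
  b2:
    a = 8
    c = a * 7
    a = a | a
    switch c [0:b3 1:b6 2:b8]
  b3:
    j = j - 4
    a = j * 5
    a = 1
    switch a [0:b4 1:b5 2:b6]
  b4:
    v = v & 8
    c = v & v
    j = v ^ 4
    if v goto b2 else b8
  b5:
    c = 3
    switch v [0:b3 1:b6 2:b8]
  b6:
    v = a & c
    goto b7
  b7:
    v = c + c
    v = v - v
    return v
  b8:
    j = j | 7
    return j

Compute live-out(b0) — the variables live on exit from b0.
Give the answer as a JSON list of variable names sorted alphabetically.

def/use:
  b0: def={c,j,v} ue=∅
  b1: def={c,j,v} ue={j}
  b2: def={a,c} ue=∅
  b3: def={a,j} ue={j}
  b4: def={c,j,v} ue={v}
  b5: def={c} ue={v}
  b6: def={v} ue={a,c}
  b7: def={v} ue={c}
  b8: def={j} ue={j}

Backward fixpoint:
  live b0: ∅→{j,v}
  live b1: {j}→{j}
  live b2: {j,v}→{a,c,j,v}
  live b3: {c,j,v}→{a,c,j,v}
  live b4: {v}→{j,v}
  live b5: {a,j,v}→{a,c,j,v}
  live b6: {a,c}→{c}
  live b7: {c}→∅
  live b8: {j}→∅

live-out(b0) = ["j", "v"]

Answer: ["j", "v"]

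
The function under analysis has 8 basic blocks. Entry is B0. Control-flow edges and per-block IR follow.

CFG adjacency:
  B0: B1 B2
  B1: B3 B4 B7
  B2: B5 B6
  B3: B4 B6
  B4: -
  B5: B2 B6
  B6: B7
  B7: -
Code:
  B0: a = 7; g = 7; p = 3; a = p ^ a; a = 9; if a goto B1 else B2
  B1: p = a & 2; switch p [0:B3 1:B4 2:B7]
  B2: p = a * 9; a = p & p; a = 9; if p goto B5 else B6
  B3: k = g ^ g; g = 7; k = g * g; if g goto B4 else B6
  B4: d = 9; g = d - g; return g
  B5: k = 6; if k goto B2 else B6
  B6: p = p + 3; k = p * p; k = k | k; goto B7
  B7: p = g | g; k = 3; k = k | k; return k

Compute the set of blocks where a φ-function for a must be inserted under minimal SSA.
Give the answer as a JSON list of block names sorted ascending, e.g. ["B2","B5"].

Answer: ["B2", "B6", "B7"]

Working:
idom tree: B1←B0 B2←B0 B3←B1 B4←B1 B5←B2 B6←B0 B7←B0
Dom∩ at merges:
  B2: preds {B0,B5}: {B0} ∩ {B0,B2,B5} = {B0}; idom=B0
  B4: preds {B1,B3}: {B0,B1} ∩ {B0,B1,B3} = {B0,B1}; idom=B1
  B6: preds {B2,B3,B5}: {B0,B2} ∩ {B0,B1,B3} ∩ {B0,B2,B5} = {B0}; idom=B0
  B7: preds {B1,B6}: {B0,B1} ∩ {B0,B6} = {B0}; idom=B0

Frontier:
  join B2 pred B0: · stop@B0
  join B2 pred B5: B5→B2 stop@B0
  join B4 pred B1: · stop@B1
  join B4 pred B3: B3 stop@B1
  join B6 pred B2: B2 stop@B0
  join B6 pred B3: B3→B1 stop@B0
  join B6 pred B5: B5→B2 stop@B0
  join B7 pred B1: B1 stop@B0
  join B7 pred B6: B6 stop@B0
  DF(B0)=∅
  DF(B1)={B6,B7}
  DF(B2)={B2,B6}
  DF(B3)={B4,B6}
  DF(B4)=∅
  DF(B5)={B2,B6}
  DF(B6)={B7}
  DF(B7)=∅

φ for a: defs {B0,B2}
  DF⁺ = {B2,B6,B7}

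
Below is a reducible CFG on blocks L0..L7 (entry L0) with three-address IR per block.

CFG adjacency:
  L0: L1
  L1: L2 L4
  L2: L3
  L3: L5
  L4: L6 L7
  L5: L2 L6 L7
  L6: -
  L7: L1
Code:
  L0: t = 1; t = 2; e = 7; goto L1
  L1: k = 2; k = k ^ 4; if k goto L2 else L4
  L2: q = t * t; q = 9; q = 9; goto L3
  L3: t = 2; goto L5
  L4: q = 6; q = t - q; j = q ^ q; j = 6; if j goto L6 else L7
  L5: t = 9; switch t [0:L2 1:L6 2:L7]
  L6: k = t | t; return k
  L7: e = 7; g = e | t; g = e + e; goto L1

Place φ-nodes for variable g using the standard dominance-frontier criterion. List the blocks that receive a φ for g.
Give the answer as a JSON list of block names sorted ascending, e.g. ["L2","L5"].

idom tree: L1←L0 L2←L1 L3←L2 L4←L1 L5←L3 L6←L1 L7←L1
Dom at joins:
  L1: preds {L0,L7}: {L0} ∩ {L0,L1,L7} = {L0}; idom=L0
  L2: preds {L1,L5}: {L0,L1} ∩ {L0,L1,L2,L3,L5} = {L0,L1}; idom=L1
  L6: preds {L4,L5}: {L0,L1,L4} ∩ {L0,L1,L2,L3,L5} = {L0,L1}; idom=L1
  L7: preds {L4,L5}: {L0,L1,L4} ∩ {L0,L1,L2,L3,L5} = {L0,L1}; idom=L1

DF walk-up:
  L1←L0: walk · to L0
  L1←L7: walk L7→L1 to L0
  L2←L1: walk · to L1
  L2←L5: walk L5→L3→L2 to L1
  L6←L4: walk L4 to L1
  L6←L5: walk L5→L3→L2 to L1
  L7←L4: walk L4 to L1
  L7←L5: walk L5→L3→L2 to L1
  L0: DF=∅
  L1: DF={L1}
  L2: DF={L2,L6,L7}
  L3: DF={L2,L6,L7}
  L4: DF={L6,L7}
  L5: DF={L2,L6,L7}
  L6: DF=∅
  L7: DF={L1}

φ for g: defs {L7}
  DF⁺ = {L1}

Answer: ["L1"]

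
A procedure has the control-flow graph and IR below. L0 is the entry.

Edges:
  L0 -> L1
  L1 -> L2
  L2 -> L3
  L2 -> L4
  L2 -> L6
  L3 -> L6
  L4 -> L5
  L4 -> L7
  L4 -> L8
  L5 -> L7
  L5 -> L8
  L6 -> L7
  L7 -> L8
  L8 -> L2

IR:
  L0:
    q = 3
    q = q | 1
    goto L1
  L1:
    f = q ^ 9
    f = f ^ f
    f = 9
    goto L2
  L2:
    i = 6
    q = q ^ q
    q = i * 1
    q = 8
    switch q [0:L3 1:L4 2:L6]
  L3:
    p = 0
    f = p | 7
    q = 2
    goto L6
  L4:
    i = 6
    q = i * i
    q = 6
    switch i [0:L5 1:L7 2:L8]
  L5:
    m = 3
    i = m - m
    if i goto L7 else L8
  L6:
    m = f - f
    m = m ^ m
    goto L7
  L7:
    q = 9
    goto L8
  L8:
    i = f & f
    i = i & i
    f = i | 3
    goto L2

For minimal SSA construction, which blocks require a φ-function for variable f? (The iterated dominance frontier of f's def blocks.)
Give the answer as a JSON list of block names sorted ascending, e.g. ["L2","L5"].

idom tree: L1←L0 L2←L1 L3←L2 L4←L2 L5←L4 L6←L2 L7←L2 L8←L2
Dom∩ at merges:
  L2: preds {L1,L8}: {L0,L1} ∩ {L0,L1,L2,L8} = {L0,L1}; idom=L1
  L6: preds {L2,L3}: {L0,L1,L2} ∩ {L0,L1,L2,L3} = {L0,L1,L2}; idom=L2
  L7: preds {L4,L5,L6}: {L0,L1,L2,L4} ∩ {L0,L1,L2,L4,L5} ∩ {L0,L1,L2,L6} = {L0,L1,L2}; idom=L2
  L8: preds {L4,L5,L7}: {L0,L1,L2,L4} ∩ {L0,L1,L2,L4,L5} ∩ {L0,L1,L2,L7} = {L0,L1,L2}; idom=L2

DF derivation:
  join L2 pred L1: · stop@L1
  join L2 pred L8: L8→L2 stop@L1
  join L6 pred L2: · stop@L2
  join L6 pred L3: L3 stop@L2
  join L7 pred L4: L4 stop@L2
  join L7 pred L5: L5→L4 stop@L2
  join L7 pred L6: L6 stop@L2
  join L8 pred L4: L4 stop@L2
  join L8 pred L5: L5→L4 stop@L2
  join L8 pred L7: L7 stop@L2
  L0 → ∅
  L1 → ∅
  L2 → {L2}
  L3 → {L6}
  L4 → {L7,L8}
  L5 → {L7,L8}
  L6 → {L7}
  L7 → {L8}
  L8 → {L2}

φ for f: defs {L1,L3,L8}
  DF⁺ = {L2,L6,L7,L8}

Answer: ["L2", "L6", "L7", "L8"]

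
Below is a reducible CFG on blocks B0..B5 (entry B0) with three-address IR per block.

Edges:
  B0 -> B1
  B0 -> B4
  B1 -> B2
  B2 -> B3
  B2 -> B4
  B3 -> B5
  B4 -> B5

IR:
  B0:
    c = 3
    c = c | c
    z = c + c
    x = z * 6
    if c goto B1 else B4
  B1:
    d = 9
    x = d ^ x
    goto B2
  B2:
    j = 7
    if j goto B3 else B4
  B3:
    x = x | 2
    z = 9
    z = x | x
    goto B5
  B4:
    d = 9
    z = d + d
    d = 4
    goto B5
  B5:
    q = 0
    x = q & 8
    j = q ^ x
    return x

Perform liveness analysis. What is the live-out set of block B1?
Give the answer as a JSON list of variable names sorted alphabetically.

Per-block:
  B0 def {c,x,z} use ∅
  B1 def {d,x} use {x}
  B2 def {j} use ∅
  B3 def {x,z} use {x}
  B4 def {d,z} use ∅
  B5 def {j,q,x} use ∅

Backward fixpoint:
  B0 li=∅ lo={x}
  B1 li={x} lo={x}
  B2 li={x} lo={x}
  B3 li={x} lo=∅
  B4 li=∅ lo=∅
  B5 li=∅ lo=∅

live-out(B1) = ["x"]

Answer: ["x"]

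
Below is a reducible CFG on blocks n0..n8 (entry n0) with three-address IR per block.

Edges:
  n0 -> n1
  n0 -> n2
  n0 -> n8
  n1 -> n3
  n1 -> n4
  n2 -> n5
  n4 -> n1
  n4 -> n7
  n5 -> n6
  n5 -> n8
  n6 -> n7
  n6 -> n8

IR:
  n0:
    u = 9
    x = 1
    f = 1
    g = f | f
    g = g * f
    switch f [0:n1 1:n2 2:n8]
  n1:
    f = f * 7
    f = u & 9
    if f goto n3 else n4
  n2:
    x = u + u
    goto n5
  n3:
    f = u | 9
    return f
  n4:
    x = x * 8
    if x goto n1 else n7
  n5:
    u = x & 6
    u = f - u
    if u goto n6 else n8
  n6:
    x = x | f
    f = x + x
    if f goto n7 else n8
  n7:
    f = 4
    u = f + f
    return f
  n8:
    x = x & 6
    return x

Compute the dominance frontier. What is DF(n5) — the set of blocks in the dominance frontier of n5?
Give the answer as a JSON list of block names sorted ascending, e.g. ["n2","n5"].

Answer: ["n7", "n8"]

Working:
idom tree: n1←n0 n2←n0 n3←n1 n4←n1 n5←n2 n6←n5 n7←n0 n8←n0
Dom∩ at merges:
  n1: preds {n0,n4}: {n0} ∩ {n0,n1,n4} = {n0}; idom=n0
  n7: preds {n4,n6}: {n0,n1,n4} ∩ {n0,n2,n5,n6} = {n0}; idom=n0
  n8: preds {n0,n5,n6}: {n0} ∩ {n0,n2,n5} ∩ {n0,n2,n5,n6} = {n0}; idom=n0

DF walk-up:
  join n1 pred n0: · stop@n0
  join n1 pred n4: n4→n1 stop@n0
  join n7 pred n4: n4→n1 stop@n0
  join n7 pred n6: n6→n5→n2 stop@n0
  join n8 pred n0: · stop@n0
  join n8 pred n5: n5→n2 stop@n0
  join n8 pred n6: n6→n5→n2 stop@n0
  n0: DF=∅
  n1: DF={n1,n7}
  n2: DF={n7,n8}
  n3: DF=∅
  n4: DF={n1,n7}
  n5: DF={n7,n8}
  n6: DF={n7,n8}
  n7: DF=∅
  n8: DF=∅

DF(n5) = ["n7", "n8"]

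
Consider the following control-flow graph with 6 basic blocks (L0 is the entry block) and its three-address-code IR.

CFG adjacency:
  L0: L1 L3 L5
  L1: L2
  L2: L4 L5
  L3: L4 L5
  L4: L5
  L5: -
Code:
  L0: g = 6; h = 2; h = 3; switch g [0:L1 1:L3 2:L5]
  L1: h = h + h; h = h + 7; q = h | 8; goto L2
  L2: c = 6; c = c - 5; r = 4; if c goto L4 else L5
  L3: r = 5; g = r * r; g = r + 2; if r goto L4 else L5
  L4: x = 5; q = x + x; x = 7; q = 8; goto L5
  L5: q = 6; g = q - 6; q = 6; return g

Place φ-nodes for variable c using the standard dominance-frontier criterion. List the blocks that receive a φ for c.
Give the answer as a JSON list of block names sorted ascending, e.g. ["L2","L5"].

idom tree: L1←L0 L2←L1 L3←L0 L4←L0 L5←L0
Dom at joins:
  L4: preds {L2,L3}: {L0,L1,L2} ∩ {L0,L3} = {L0}; idom=L0
  L5: preds {L0,L2,L3,L4}: {L0} ∩ {L0,L1,L2} ∩ {L0,L3} ∩ {L0,L4} = {L0}; idom=L0

DF walk-up:
  L4←L2: walk L2→L1 to L0
  L4←L3: walk L3 to L0
  L5←L0: walk · to L0
  L5←L2: walk L2→L1 to L0
  L5←L3: walk L3 to L0
  L5←L4: walk L4 to L0
  DF(L0)=∅
  DF(L1)={L4,L5}
  DF(L2)={L4,L5}
  DF(L3)={L4,L5}
  DF(L4)={L5}
  DF(L5)=∅

φ for c: defs {L2}
  DF⁺ = {L4,L5}

Answer: ["L4", "L5"]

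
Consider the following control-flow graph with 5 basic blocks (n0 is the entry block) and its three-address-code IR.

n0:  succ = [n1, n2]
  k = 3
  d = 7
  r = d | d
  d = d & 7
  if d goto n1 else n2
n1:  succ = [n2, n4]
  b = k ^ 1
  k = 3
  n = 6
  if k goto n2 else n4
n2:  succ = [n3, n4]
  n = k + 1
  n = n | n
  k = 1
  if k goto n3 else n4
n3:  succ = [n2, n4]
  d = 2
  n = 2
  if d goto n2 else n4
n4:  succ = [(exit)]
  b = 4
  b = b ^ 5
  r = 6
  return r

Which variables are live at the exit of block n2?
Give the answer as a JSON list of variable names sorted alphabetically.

def/use:
  n0: def={d,k,r} ue=∅
  n1: def={b,k,n} ue={k}
  n2: def={k,n} ue={k}
  n3: def={d,n} ue=∅
  n4: def={b,r} ue=∅

Live sets:
  live n0: ∅→{k}
  live n1: {k}→{k}
  live n2: {k}→{k}
  live n3: {k}→{k}
  live n4: ∅→∅

live-out(n2) = ["k"]

Answer: ["k"]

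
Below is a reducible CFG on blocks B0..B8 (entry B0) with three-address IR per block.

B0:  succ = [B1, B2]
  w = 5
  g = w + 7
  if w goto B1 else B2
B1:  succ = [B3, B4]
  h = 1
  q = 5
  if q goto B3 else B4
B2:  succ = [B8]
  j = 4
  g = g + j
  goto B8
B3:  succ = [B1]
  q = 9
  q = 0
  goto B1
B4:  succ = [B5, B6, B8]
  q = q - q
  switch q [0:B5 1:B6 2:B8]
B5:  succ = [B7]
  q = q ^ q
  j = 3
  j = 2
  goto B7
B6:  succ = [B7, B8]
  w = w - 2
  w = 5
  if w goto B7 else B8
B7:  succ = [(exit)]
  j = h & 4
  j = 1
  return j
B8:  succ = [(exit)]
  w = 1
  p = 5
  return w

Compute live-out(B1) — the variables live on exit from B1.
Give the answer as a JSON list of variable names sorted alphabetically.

Answer: ["h", "q", "w"]

Analysis:
Block summaries:
  B0: def={g,w} ue=∅
  B1: def={h,q} ue=∅
  B2: def={g,j} ue={g}
  B3: def={q} ue=∅
  B4: def={q} ue={q}
  B5: def={j,q} ue={q}
  B6: def={w} ue={w}
  B7: def={j} ue={h}
  B8: def={p,w} ue=∅

Liveness:
  B0 li=∅ lo={g,w}
  B1 li={w} lo={h,q,w}
  B2 li={g} lo=∅
  B3 li={w} lo={w}
  B4 li={h,q,w} lo={h,q,w}
  B5 li={h,q} lo={h}
  B6 li={h,w} lo={h}
  B7 li={h} lo=∅
  B8 li=∅ lo=∅

live-out(B1) = ["h", "q", "w"]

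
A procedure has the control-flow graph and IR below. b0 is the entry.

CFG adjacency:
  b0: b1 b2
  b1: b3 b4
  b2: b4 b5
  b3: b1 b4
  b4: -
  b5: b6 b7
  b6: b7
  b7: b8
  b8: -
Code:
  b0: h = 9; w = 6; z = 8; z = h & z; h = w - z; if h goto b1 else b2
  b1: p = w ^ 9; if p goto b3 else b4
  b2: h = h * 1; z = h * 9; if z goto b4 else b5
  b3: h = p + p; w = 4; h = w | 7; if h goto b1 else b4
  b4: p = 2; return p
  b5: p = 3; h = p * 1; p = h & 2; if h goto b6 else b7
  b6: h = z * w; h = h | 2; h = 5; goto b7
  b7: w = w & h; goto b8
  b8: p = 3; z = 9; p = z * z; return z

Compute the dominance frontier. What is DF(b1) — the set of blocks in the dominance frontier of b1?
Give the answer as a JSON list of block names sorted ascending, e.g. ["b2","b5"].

Answer: ["b1", "b4"]

Analysis:
idom tree: b1←b0 b2←b0 b3←b1 b4←b0 b5←b2 b6←b5 b7←b5 b8←b7
Dom∩ at merges:
  b1: preds {b0,b3}: {b0} ∩ {b0,b1,b3} = {b0}; idom=b0
  b4: preds {b1,b2,b3}: {b0,b1} ∩ {b0,b2} ∩ {b0,b1,b3} = {b0}; idom=b0
  b7: preds {b5,b6}: {b0,b2,b5} ∩ {b0,b2,b5,b6} = {b0,b2,b5}; idom=b5

DF walk-up:
  join b1 pred b0: · stop@b0
  join b1 pred b3: b3→b1 stop@b0
  join b4 pred b1: b1 stop@b0
  join b4 pred b2: b2 stop@b0
  join b4 pred b3: b3→b1 stop@b0
  join b7 pred b5: · stop@b5
  join b7 pred b6: b6 stop@b5
  DF(b0)=∅
  DF(b1)={b1,b4}
  DF(b2)={b4}
  DF(b3)={b1,b4}
  DF(b4)=∅
  DF(b5)=∅
  DF(b6)={b7}
  DF(b7)=∅
  DF(b8)=∅

DF(b1) = ["b1", "b4"]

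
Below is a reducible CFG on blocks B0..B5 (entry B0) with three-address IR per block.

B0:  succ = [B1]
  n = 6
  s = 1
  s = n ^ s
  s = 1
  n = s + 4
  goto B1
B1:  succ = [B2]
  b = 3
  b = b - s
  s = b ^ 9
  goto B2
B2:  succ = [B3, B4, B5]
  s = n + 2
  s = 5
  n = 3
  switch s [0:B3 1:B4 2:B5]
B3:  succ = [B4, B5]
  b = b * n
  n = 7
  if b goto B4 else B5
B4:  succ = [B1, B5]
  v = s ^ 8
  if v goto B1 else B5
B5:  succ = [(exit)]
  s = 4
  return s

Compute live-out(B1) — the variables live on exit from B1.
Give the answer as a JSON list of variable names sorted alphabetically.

Per-block:
  B0: def={n,s} ue=∅
  B1: def={b,s} ue={s}
  B2: def={n,s} ue={n}
  B3: def={b,n} ue={b,n}
  B4: def={v} ue={s}
  B5: def={s} ue=∅

Backward fixpoint:
  live B0: ∅→{n,s}
  live B1: {n,s}→{b,n}
  live B2: {b,n}→{b,n,s}
  live B3: {b,n,s}→{n,s}
  live B4: {n,s}→{n,s}
  live B5: ∅→∅

live-out(B1) = ["b", "n"]

Answer: ["b", "n"]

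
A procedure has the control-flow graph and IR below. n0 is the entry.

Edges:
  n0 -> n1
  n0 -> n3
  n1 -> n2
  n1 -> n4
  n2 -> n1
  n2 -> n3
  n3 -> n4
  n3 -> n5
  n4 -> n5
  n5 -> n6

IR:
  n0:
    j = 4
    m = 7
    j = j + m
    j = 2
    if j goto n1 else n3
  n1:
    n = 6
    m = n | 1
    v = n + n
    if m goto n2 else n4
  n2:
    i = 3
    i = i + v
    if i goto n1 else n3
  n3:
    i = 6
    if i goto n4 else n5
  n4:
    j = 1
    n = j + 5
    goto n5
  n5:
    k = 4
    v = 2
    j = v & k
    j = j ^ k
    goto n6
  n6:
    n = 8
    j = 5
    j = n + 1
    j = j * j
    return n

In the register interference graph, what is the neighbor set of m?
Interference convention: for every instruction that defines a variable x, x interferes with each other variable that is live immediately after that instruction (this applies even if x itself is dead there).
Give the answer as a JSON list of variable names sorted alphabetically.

Per-block:
  n0: def={j,m} ue=∅
  n1: def={m,n,v} ue=∅
  n2: def={i} ue={v}
  n3: def={i} ue=∅
  n4: def={j,n} ue=∅
  n5: def={j,k,v} ue=∅
  n6: def={j,n} ue=∅

Live sets:
  live n0: ∅→∅
  live n1: ∅→{v}
  live n2: {v}→∅
  live n3: ∅→∅
  live n4: ∅→∅
  live n5: ∅→∅
  live n6: ∅→∅

Conflict graph:
  i — {v}
  j — {k,m,n}
  k — {j,v}
  m — {j,n,v}
  n — {j,m}
  v — {i,k,m}

N(m) = ["j", "n", "v"]

Answer: ["j", "n", "v"]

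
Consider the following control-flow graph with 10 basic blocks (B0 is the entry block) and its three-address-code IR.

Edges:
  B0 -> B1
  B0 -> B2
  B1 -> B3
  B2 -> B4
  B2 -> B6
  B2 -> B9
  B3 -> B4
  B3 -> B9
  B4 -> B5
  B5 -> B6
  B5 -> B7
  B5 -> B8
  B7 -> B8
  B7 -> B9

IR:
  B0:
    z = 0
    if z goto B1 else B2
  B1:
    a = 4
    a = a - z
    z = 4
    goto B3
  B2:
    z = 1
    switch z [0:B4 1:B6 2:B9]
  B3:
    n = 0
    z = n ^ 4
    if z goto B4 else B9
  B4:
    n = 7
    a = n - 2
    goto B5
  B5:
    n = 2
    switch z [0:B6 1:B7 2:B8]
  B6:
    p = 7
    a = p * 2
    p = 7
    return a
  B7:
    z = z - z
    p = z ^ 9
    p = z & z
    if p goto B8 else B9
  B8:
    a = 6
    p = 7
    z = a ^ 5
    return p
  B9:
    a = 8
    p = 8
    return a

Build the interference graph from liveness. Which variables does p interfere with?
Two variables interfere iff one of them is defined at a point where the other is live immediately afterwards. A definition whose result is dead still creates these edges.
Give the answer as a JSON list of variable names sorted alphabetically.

def/use:
  B0: def={z} ue=∅
  B1: def={a,z} ue={z}
  B2: def={z} ue=∅
  B3: def={n,z} ue=∅
  B4: def={a,n} ue=∅
  B5: def={n} ue={z}
  B6: def={a,p} ue=∅
  B7: def={p,z} ue={z}
  B8: def={a,p,z} ue=∅
  B9: def={a,p} ue=∅

Backward fixpoint:
  B0: in=∅ out={z}
  B1: in={z} out=∅
  B2: in=∅ out={z}
  B3: in=∅ out={z}
  B4: in={z} out={z}
  B5: in={z} out={z}
  B6: in=∅ out=∅
  B7: in={z} out=∅
  B8: in=∅ out=∅
  B9: in=∅ out=∅

Conflict graph:
  a — {p,z}
  n — {z}
  p — {a,z}
  z — {a,n,p}

N(p) = ["a", "z"]

Answer: ["a", "z"]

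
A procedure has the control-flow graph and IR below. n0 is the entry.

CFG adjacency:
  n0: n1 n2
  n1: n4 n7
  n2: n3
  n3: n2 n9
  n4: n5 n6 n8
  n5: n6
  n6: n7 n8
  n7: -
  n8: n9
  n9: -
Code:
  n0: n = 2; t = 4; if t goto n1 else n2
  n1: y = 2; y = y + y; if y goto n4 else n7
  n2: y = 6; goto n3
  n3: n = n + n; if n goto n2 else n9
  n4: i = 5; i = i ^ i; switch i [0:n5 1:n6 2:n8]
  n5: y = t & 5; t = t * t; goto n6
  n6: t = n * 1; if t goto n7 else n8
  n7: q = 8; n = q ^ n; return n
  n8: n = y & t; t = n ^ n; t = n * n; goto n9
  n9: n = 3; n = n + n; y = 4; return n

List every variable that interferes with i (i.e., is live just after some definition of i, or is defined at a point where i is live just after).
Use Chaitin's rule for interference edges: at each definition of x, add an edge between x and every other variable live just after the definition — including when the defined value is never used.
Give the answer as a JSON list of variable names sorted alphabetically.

Per-block:
  n0 def {n,t} use ∅
  n1 def {y} use ∅
  n2 def {y} use ∅
  n3 def {n} use {n}
  n4 def {i} use ∅
  n5 def {t,y} use {t}
  n6 def {t} use {n}
  n7 def {n,q} use {n}
  n8 def {n,t} use {t,y}
  n9 def {n,y} use ∅

Liveness:
  n0: in=∅ out={n,t}
  n1: in={n,t} out={n,t,y}
  n2: in={n} out={n}
  n3: in={n} out={n}
  n4: in={n,t,y} out={n,t,y}
  n5: in={n,t} out={n,y}
  n6: in={n,y} out={n,t,y}
  n7: in={n} out=∅
  n8: in={t,y} out=∅
  n9: in=∅ out=∅

Interfere edges:
  i: {n,t,y}
  n: {i,q,t,y}
  q: {n}
  t: {i,n,y}
  y: {i,n,t}

N(i) = ["n", "t", "y"]

Answer: ["n", "t", "y"]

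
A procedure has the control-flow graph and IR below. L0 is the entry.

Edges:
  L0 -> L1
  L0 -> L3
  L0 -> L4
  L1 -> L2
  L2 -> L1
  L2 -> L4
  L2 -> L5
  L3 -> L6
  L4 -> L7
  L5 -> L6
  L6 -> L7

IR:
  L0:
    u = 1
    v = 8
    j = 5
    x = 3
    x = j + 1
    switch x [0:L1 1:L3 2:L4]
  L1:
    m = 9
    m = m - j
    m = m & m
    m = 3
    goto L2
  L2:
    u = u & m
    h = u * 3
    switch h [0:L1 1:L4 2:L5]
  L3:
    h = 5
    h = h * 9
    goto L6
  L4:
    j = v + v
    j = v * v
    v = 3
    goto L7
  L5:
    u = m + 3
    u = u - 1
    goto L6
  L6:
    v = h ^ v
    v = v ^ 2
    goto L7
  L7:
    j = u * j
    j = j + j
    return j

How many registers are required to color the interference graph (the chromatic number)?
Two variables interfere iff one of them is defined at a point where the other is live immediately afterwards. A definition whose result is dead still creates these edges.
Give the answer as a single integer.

def/use:
  L0: {j,u,v,x} / ∅
  L1: {m} / {j}
  L2: {h,u} / {m,u}
  L3: {h} / ∅
  L4: {j,v} / {v}
  L5: {u} / {m}
  L6: {v} / {h,v}
  L7: {j} / {j,u}

Liveness:
  L0: in=∅ out={j,u,v}
  L1: in={j,u,v} out={j,m,u,v}
  L2: in={j,m,u,v} out={h,j,m,u,v}
  L3: in={j,u,v} out={h,j,u,v}
  L4: in={u,v} out={j,u}
  L5: in={h,j,m,v} out={h,j,u,v}
  L6: in={h,j,u,v} out={j,u}
  L7: in={j,u} out=∅

Interfere edges:
  h↔{j,m,u,v}
  j↔{h,m,u,v,x}
  m↔{h,j,u,v}
  u↔{h,j,m,v,x}
  v↔{h,j,m,u,x}
  x↔{j,u,v}

Registers:
  {h,j,m,u,v} pairwise interfere (5-clique) ⇒ χ ≥ 5
  assign h→R3 j→R0 m→R4 u→R1 v→R2 x→R3 — no edge inside a register ⇒ χ ≤ 5
  χ = 5

Answer: 5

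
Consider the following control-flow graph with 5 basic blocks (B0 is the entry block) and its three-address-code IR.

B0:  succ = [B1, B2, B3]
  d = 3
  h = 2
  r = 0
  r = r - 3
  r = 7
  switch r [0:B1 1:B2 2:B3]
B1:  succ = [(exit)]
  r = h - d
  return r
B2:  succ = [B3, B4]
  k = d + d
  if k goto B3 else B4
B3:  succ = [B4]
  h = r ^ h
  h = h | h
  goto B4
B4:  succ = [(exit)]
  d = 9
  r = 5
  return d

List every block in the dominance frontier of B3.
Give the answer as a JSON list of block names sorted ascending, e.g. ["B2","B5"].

Answer: ["B4"]

Analysis:
idom tree: B1←B0 B2←B0 B3←B0 B4←B0
Join-block Dom:
  B3: preds {B0,B2}: {B0} ∩ {B0,B2} = {B0}; idom=B0
  B4: preds {B2,B3}: {B0,B2} ∩ {B0,B3} = {B0}; idom=B0

DF derivation:
  B3←B0: walk · to B0
  B3←B2: walk B2 to B0
  B4←B2: walk B2 to B0
  B4←B3: walk B3 to B0
  B0 → ∅
  B1 → ∅
  B2 → {B3,B4}
  B3 → {B4}
  B4 → ∅

DF(B3) = ["B4"]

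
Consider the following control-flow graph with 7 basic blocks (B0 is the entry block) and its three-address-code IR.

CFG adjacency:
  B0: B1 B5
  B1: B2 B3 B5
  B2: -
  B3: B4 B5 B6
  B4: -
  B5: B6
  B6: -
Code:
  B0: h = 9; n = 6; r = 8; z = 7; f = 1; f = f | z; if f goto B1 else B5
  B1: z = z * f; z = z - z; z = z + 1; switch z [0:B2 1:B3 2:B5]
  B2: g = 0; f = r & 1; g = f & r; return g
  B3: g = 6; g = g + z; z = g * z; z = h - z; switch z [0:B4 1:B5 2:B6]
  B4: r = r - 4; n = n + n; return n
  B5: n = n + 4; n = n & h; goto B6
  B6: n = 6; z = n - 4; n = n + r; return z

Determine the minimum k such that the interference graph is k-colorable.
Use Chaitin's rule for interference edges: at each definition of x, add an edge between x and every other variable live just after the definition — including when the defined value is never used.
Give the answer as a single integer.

Answer: 5

Derivation:
Per-block:
  B0 def {f,h,n,r,z} use ∅
  B1 def {z} use {f,z}
  B2 def {f,g} use {r}
  B3 def {g,z} use {h,z}
  B4 def {n,r} use {n,r}
  B5 def {n} use {h,n}
  B6 def {n,z} use {r}

Backward fixpoint:
  B0 li=∅ lo={f,h,n,r,z}
  B1 li={f,h,n,r,z} lo={h,n,r,z}
  B2 li={r} lo=∅
  B3 li={h,n,r,z} lo={h,n,r}
  B4 li={n,r} lo=∅
  B5 li={h,n,r} lo={r}
  B6 li={r} lo=∅

Interfere edges:
  f: {h,n,r,z}
  g: {h,n,r,z}
  h: {f,g,n,r,z}
  n: {f,g,h,r,z}
  r: {f,g,h,n,z}
  z: {f,g,h,n,r}

Colouring:
  clique {f,h,n,r,z} ⇒ need ≥ 5
  5-colouring: R0={h}  R1={n}  R2={r}  R3={z}  R4={f,g}
  χ = 5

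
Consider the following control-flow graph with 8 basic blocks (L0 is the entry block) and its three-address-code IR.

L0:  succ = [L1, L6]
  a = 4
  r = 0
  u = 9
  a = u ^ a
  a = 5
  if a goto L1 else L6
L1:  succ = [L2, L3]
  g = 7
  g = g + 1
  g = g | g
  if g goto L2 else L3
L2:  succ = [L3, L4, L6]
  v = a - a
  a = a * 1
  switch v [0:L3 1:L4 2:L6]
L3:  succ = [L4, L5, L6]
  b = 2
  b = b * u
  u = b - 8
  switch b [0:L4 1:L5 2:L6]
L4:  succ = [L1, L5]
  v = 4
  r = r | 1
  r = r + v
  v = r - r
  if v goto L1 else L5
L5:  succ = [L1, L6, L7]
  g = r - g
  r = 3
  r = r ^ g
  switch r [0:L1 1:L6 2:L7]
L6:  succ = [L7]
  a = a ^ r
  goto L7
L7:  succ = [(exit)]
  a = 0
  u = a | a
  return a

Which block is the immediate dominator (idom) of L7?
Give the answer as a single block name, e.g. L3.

idom tree: L1←L0 L2←L1 L3←L1 L4←L1 L5←L1 L6←L0 L7←L0
Join-block Dom:
  L1: preds {L0,L4,L5}: {L0} ∩ {L0,L1,L4} ∩ {L0,L1,L5} = {L0}; idom=L0
  L3: preds {L1,L2}: {L0,L1} ∩ {L0,L1,L2} = {L0,L1}; idom=L1
  L4: preds {L2,L3}: {L0,L1,L2} ∩ {L0,L1,L3} = {L0,L1}; idom=L1
  L5: preds {L3,L4}: {L0,L1,L3} ∩ {L0,L1,L4} = {L0,L1}; idom=L1
  L6: preds {L0,L2,L3,L5}: {L0} ∩ {L0,L1,L2} ∩ {L0,L1,L3} ∩ {L0,L1,L5} = {L0}; idom=L0
  L7: preds {L5,L6}: {L0,L1,L5} ∩ {L0,L6} = {L0}; idom=L0

idom(L7) = L0

Answer: L0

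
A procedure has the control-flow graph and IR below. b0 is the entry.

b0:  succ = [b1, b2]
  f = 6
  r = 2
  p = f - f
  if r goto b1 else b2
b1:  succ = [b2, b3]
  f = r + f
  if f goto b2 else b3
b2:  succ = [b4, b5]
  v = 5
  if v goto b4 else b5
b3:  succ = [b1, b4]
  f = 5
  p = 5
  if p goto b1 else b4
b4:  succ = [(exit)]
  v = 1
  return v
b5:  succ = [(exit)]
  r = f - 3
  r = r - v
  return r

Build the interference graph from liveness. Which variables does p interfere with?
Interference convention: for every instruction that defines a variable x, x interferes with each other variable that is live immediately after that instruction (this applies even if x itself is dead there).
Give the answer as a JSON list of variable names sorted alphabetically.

Per-block:
  b0: def={f,p,r} ue=∅
  b1: def={f} ue={f,r}
  b2: def={v} ue=∅
  b3: def={f,p} ue=∅
  b4: def={v} ue=∅
  b5: def={r} ue={f,v}

Liveness:
  b0: in=∅ out={f,r}
  b1: in={f,r} out={f,r}
  b2: in={f} out={f,v}
  b3: in={r} out={f,r}
  b4: in=∅ out=∅
  b5: in={f,v} out=∅

Interference:
  f: {p,r,v}
  p: {f,r}
  r: {f,p,v}
  v: {f,r}

N(p) = ["f", "r"]

Answer: ["f", "r"]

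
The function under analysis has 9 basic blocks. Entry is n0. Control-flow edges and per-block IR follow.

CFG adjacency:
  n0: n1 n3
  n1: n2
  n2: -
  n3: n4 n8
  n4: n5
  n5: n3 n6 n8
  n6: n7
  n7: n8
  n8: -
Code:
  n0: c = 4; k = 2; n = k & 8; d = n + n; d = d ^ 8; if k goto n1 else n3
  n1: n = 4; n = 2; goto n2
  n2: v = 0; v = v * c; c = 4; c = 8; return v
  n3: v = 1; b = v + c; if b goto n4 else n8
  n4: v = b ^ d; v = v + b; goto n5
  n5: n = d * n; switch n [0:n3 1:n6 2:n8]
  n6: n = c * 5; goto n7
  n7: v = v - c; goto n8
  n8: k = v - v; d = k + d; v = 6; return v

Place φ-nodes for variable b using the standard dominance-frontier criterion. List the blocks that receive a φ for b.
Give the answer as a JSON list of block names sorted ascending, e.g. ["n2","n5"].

Answer: ["n3"]

Derivation:
idom tree: n1←n0 n2←n1 n3←n0 n4←n3 n5←n4 n6←n5 n7←n6 n8←n3
Dom at joins:
  n3: preds {n0,n5}: {n0} ∩ {n0,n3,n4,n5} = {n0}; idom=n0
  n8: preds {n3,n5,n7}: {n0,n3} ∩ {n0,n3,n4,n5} ∩ {n0,n3,n4,n5,n6,n7} = {n0,n3}; idom=n3

DF walk-up:
  n3←n0: walk · to n0
  n3←n5: walk n5→n4→n3 to n0
  n8←n3: walk · to n3
  n8←n5: walk n5→n4 to n3
  n8←n7: walk n7→n6→n5→n4 to n3
  n0 → ∅
  n1 → ∅
  n2 → ∅
  n3 → {n3}
  n4 → {n3,n8}
  n5 → {n3,n8}
  n6 → {n8}
  n7 → {n8}
  n8 → ∅

φ for b: defs {n3}
  DF⁺ = {n3}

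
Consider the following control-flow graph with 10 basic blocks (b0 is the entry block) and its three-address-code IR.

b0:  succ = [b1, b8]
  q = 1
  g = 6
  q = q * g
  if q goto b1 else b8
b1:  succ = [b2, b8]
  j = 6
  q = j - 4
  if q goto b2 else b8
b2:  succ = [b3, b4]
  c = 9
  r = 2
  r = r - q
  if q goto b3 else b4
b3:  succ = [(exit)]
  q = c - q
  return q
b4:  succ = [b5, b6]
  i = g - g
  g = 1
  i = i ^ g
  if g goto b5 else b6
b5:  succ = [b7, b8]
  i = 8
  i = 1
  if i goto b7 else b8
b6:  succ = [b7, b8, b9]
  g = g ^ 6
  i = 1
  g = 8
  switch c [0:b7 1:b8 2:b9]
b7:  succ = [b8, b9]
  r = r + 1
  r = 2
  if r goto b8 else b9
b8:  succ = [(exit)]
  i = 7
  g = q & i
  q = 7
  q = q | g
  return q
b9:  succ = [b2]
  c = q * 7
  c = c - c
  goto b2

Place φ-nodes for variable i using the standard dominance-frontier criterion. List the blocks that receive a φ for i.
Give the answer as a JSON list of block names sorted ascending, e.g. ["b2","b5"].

idom tree: b1←b0 b2←b1 b3←b2 b4←b2 b5←b4 b6←b4 b7←b4 b8←b0 b9←b4
Dom∩ at merges:
  b2: preds {b1,b9}: {b0,b1} ∩ {b0,b1,b2,b4,b9} = {b0,b1}; idom=b1
  b7: preds {b5,b6}: {b0,b1,b2,b4,b5} ∩ {b0,b1,b2,b4,b6} = {b0,b1,b2,b4}; idom=b4
  b8: preds {b0,b1,b5,b6,b7}: {b0} ∩ {b0,b1} ∩ {b0,b1,b2,b4,b5} ∩ {b0,b1,b2,b4,b6} ∩ {b0,b1,b2,b4,b7} = {b0}; idom=b0
  b9: preds {b6,b7}: {b0,b1,b2,b4,b6} ∩ {b0,b1,b2,b4,b7} = {b0,b1,b2,b4}; idom=b4

DF walk-up:
  join b2 pred b1: · stop@b1
  join b2 pred b9: b9→b4→b2 stop@b1
  join b7 pred b5: b5 stop@b4
  join b7 pred b6: b6 stop@b4
  join b8 pred b0: · stop@b0
  join b8 pred b1: b1 stop@b0
  join b8 pred b5: b5→b4→b2→b1 stop@b0
  join b8 pred b6: b6→b4→b2→b1 stop@b0
  join b8 pred b7: b7→b4→b2→b1 stop@b0
  join b9 pred b6: b6 stop@b4
  join b9 pred b7: b7 stop@b4
  b0: DF=∅
  b1: DF={b8}
  b2: DF={b2,b8}
  b3: DF=∅
  b4: DF={b2,b8}
  b5: DF={b7,b8}
  b6: DF={b7,b8,b9}
  b7: DF={b8,b9}
  b8: DF=∅
  b9: DF={b2}

φ for i: defs {b4,b5,b6,b8}
  DF⁺ = {b2,b7,b8,b9}

Answer: ["b2", "b7", "b8", "b9"]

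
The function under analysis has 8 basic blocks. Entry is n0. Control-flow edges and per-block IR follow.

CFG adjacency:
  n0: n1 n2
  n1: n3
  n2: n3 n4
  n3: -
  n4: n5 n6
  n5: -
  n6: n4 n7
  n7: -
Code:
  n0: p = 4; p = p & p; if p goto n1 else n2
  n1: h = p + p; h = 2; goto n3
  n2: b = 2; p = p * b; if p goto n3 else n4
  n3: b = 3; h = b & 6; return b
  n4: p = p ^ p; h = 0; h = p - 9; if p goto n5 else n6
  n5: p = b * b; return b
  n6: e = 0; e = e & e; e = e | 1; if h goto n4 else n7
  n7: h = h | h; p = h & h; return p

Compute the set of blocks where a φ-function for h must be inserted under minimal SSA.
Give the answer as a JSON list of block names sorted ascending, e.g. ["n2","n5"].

idom tree: n1←n0 n2←n0 n3←n0 n4←n2 n5←n4 n6←n4 n7←n6
Dom at joins:
  n3: preds {n1,n2}: {n0,n1} ∩ {n0,n2} = {n0}; idom=n0
  n4: preds {n2,n6}: {n0,n2} ∩ {n0,n2,n4,n6} = {n0,n2}; idom=n2

Frontier:
  join n3 pred n1: n1 stop@n0
  join n3 pred n2: n2 stop@n0
  join n4 pred n2: · stop@n2
  join n4 pred n6: n6→n4 stop@n2
  DF(n0)=∅
  DF(n1)={n3}
  DF(n2)={n3}
  DF(n3)=∅
  DF(n4)={n4}
  DF(n5)=∅
  DF(n6)={n4}
  DF(n7)=∅

φ for h: defs {n1,n3,n4,n7}
  DF⁺ = {n3,n4}

Answer: ["n3", "n4"]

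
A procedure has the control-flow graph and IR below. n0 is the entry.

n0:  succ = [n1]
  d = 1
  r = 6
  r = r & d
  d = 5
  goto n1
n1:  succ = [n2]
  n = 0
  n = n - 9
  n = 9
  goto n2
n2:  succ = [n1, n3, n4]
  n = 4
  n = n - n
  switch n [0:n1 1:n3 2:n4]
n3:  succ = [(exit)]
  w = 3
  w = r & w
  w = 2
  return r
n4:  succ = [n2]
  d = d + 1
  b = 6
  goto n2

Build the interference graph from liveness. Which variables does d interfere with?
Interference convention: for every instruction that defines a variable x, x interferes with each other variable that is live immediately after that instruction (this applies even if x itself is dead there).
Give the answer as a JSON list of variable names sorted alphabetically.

Answer: ["b", "n", "r"]

Analysis:
Per-block:
  n0 def {d,r} use ∅
  n1 def {n} use ∅
  n2 def {n} use ∅
  n3 def {w} use {r}
  n4 def {b,d} use {d}

Liveness:
  live n0: ∅→{d,r}
  live n1: {d,r}→{d,r}
  live n2: {d,r}→{d,r}
  live n3: {r}→∅
  live n4: {d,r}→{d,r}

Interfere edges:
  b↔{d,r}
  d↔{b,n,r}
  n↔{d,r}
  r↔{b,d,n,w}
  w↔{r}

N(d) = ["b", "n", "r"]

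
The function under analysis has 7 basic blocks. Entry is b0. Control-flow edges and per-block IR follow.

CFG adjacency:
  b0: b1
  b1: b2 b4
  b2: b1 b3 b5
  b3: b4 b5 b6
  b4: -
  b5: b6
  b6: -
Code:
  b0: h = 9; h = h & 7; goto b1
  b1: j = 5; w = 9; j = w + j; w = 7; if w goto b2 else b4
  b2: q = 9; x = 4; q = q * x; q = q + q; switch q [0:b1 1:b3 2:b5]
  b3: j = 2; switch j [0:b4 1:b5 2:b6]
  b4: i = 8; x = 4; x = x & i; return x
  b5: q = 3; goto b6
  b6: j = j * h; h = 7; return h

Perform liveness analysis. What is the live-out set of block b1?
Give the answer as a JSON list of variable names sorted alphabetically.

def/use:
  b0: {h} / ∅
  b1: {j,w} / ∅
  b2: {q,x} / ∅
  b3: {j} / ∅
  b4: {i,x} / ∅
  b5: {q} / ∅
  b6: {h,j} / {h,j}

Live sets:
  b0: in=∅ out={h}
  b1: in={h} out={h,j}
  b2: in={h,j} out={h,j}
  b3: in={h} out={h,j}
  b4: in=∅ out=∅
  b5: in={h,j} out={h,j}
  b6: in={h,j} out=∅

live-out(b1) = ["h", "j"]

Answer: ["h", "j"]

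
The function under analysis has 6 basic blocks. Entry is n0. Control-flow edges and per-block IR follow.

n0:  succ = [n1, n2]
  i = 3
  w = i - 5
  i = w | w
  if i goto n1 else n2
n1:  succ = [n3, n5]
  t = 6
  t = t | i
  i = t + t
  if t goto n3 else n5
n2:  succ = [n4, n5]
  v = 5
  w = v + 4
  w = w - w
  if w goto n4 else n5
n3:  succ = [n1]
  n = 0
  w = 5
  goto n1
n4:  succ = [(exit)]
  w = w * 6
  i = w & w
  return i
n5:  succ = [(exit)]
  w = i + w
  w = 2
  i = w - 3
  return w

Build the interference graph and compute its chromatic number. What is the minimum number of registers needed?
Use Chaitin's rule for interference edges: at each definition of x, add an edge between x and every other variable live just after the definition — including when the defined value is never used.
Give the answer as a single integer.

Answer: 3

Working:
Block summaries:
  n0: def={i,w} ue=∅
  n1: def={i,t} ue={i}
  n2: def={v,w} ue=∅
  n3: def={n,w} ue=∅
  n4: def={i,w} ue={w}
  n5: def={i,w} ue={i,w}

Backward fixpoint:
  n0 li=∅ lo={i,w}
  n1 li={i,w} lo={i,w}
  n2 li={i} lo={i,w}
  n3 li={i} lo={i,w}
  n4 li={w} lo=∅
  n5 li={i,w} lo=∅

Interference:
  i: {n,t,v,w}
  n: {i}
  t: {i,w}
  v: {i}
  w: {i,t}

Chromatic number:
  lower bound: {i,t,w} mutually conflict ⇒ χ ≥ 3
  3-colouring: r0={i}  r1={n,t,v}  r2={w}
  χ = 3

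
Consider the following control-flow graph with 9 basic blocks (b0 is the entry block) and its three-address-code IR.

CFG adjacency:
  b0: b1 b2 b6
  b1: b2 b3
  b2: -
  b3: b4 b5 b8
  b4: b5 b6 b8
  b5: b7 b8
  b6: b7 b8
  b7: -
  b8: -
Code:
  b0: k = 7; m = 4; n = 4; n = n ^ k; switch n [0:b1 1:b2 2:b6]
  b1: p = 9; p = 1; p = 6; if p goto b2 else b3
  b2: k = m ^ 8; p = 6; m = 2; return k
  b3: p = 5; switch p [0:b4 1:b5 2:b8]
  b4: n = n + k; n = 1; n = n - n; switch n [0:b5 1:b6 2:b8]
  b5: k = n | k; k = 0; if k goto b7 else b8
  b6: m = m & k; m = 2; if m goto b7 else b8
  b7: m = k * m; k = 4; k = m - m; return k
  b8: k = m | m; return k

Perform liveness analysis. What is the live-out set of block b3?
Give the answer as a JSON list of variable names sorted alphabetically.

def/use:
  b0 def {k,m,n} use ∅
  b1 def {p} use ∅
  b2 def {k,m,p} use {m}
  b3 def {p} use ∅
  b4 def {n} use {k,n}
  b5 def {k} use {k,n}
  b6 def {m} use {k,m}
  b7 def {k,m} use {k,m}
  b8 def {k} use {m}

Liveness:
  b0 li=∅ lo={k,m,n}
  b1 li={k,m,n} lo={k,m,n}
  b2 li={m} lo=∅
  b3 li={k,m,n} lo={k,m,n}
  b4 li={k,m,n} lo={k,m,n}
  b5 li={k,m,n} lo={k,m}
  b6 li={k,m} lo={k,m}
  b7 li={k,m} lo=∅
  b8 li={m} lo=∅

live-out(b3) = ["k", "m", "n"]

Answer: ["k", "m", "n"]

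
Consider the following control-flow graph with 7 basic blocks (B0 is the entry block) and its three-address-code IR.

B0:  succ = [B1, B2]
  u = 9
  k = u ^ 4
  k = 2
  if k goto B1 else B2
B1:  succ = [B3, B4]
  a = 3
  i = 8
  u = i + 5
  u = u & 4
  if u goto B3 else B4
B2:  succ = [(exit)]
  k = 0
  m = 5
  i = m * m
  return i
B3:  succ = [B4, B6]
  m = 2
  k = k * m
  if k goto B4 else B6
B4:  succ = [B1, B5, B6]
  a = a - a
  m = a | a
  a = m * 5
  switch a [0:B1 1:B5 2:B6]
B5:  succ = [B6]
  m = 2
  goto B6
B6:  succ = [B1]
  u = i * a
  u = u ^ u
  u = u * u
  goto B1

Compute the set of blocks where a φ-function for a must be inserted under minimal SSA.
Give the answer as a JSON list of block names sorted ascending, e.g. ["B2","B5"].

Answer: ["B1", "B6"]

Analysis:
idom tree: B1←B0 B2←B0 B3←B1 B4←B1 B5←B4 B6←B1
Dom∩ at merges:
  B1: preds {B0,B4,B6}: {B0} ∩ {B0,B1,B4} ∩ {B0,B1,B6} = {B0}; idom=B0
  B4: preds {B1,B3}: {B0,B1} ∩ {B0,B1,B3} = {B0,B1}; idom=B1
  B6: preds {B3,B4,B5}: {B0,B1,B3} ∩ {B0,B1,B4} ∩ {B0,B1,B4,B5} = {B0,B1}; idom=B1

Frontier:
  join B1 pred B0: · stop@B0
  join B1 pred B4: B4→B1 stop@B0
  join B1 pred B6: B6→B1 stop@B0
  join B4 pred B1: · stop@B1
  join B4 pred B3: B3 stop@B1
  join B6 pred B3: B3 stop@B1
  join B6 pred B4: B4 stop@B1
  join B6 pred B5: B5→B4 stop@B1
  B0 → ∅
  B1 → {B1}
  B2 → ∅
  B3 → {B4,B6}
  B4 → {B1,B6}
  B5 → {B6}
  B6 → {B1}

φ for a: defs {B1,B4}
  DF⁺ = {B1,B6}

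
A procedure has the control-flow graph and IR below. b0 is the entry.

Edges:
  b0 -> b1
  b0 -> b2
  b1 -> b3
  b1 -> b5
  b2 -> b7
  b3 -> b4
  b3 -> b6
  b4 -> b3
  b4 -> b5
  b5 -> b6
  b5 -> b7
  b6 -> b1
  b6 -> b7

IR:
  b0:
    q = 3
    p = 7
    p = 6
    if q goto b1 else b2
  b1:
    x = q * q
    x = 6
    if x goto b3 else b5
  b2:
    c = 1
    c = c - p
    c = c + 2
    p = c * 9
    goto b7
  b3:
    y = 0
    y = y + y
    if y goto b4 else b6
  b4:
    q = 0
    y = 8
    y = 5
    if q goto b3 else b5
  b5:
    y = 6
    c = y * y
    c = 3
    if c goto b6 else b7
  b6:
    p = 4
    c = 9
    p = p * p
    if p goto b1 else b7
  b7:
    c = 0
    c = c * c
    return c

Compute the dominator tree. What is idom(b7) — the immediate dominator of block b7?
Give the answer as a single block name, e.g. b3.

idom tree: b1←b0 b2←b0 b3←b1 b4←b3 b5←b1 b6←b1 b7←b0
Dom∩ at merges:
  b1: preds {b0,b6}: {b0} ∩ {b0,b1,b6} = {b0}; idom=b0
  b3: preds {b1,b4}: {b0,b1} ∩ {b0,b1,b3,b4} = {b0,b1}; idom=b1
  b5: preds {b1,b4}: {b0,b1} ∩ {b0,b1,b3,b4} = {b0,b1}; idom=b1
  b6: preds {b3,b5}: {b0,b1,b3} ∩ {b0,b1,b5} = {b0,b1}; idom=b1
  b7: preds {b2,b5,b6}: {b0,b2} ∩ {b0,b1,b5} ∩ {b0,b1,b6} = {b0}; idom=b0

idom(b7) = b0

Answer: b0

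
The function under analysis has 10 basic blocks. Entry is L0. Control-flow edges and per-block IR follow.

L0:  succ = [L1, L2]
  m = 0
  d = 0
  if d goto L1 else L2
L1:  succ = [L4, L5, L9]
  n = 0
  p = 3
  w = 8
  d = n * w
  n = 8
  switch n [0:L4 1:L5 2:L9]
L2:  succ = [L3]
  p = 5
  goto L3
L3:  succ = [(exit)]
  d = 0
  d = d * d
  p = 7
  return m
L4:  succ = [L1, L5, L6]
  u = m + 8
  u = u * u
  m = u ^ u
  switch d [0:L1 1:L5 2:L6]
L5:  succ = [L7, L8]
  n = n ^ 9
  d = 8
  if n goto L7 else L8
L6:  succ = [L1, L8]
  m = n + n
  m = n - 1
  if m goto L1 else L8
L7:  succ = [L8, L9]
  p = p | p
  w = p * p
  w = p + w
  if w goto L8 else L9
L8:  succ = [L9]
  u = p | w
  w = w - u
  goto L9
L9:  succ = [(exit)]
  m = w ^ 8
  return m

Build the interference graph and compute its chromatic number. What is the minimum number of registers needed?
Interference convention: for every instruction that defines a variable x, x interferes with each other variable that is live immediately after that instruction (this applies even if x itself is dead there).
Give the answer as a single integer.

Per-block:
  L0: {d,m} / ∅
  L1: {d,n,p,w} / ∅
  L2: {p} / ∅
  L3: {d,p} / {m}
  L4: {m,u} / {d,m}
  L5: {d,n} / {n}
  L6: {m} / {n}
  L7: {p,w} / {p}
  L8: {u,w} / {p,w}
  L9: {m} / {w}

Backward fixpoint:
  L0: in=∅ out={m}
  L1: in={m} out={d,m,n,p,w}
  L2: in={m} out={m}
  L3: in={m} out=∅
  L4: in={d,m,n,p,w} out={m,n,p,w}
  L5: in={n,p,w} out={p,w}
  L6: in={n,p,w} out={m,p,w}
  L7: in={p} out={p,w}
  L8: in={p,w} out={w}
  L9: in={w} out=∅

Interfere edges:
  d — {m,n,p,u,w}
  m — {d,n,p,w}
  n — {d,m,p,u,w}
  p — {d,m,n,u,w}
  u — {d,n,p,w}
  w — {d,m,n,p,u}

Chromatic number:
  lower bound: {d,m,n,p,w} mutually conflict ⇒ χ ≥ 5
  assign d→R0 m→R4 n→R1 p→R2 u→R4 w→R3 — no edge inside a register ⇒ χ ≤ 5
  χ = 5

Answer: 5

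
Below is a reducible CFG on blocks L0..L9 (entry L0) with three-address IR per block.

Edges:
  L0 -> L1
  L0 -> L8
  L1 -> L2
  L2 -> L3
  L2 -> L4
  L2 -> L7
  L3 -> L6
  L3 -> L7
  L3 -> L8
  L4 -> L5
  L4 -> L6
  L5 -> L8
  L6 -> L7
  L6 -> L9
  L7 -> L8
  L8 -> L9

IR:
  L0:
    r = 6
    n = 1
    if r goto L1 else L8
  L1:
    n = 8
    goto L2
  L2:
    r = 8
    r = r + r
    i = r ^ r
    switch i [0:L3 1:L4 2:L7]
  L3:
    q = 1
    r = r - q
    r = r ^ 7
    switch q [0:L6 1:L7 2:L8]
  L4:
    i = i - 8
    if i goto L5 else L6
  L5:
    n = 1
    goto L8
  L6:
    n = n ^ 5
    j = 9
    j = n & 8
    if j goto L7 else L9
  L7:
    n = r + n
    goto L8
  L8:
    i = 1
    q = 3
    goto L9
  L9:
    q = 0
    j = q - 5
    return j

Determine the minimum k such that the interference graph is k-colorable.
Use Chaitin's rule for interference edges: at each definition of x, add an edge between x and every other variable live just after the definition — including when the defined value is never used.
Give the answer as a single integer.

Block summaries:
  L0: def={n,r} ue=∅
  L1: def={n} ue=∅
  L2: def={i,r} ue=∅
  L3: def={q,r} ue={r}
  L4: def={i} ue={i}
  L5: def={n} ue=∅
  L6: def={j,n} ue={n}
  L7: def={n} ue={n,r}
  L8: def={i,q} ue=∅
  L9: def={j,q} ue=∅

Backward fixpoint:
  L0: in=∅ out=∅
  L1: in=∅ out={n}
  L2: in={n} out={i,n,r}
  L3: in={n,r} out={n,r}
  L4: in={i,n,r} out={n,r}
  L5: in=∅ out=∅
  L6: in={n,r} out={n,r}
  L7: in={n,r} out=∅
  L8: in=∅ out=∅
  L9: in=∅ out=∅

Interfere edges:
  i — {n,r}
  j — {n,r}
  n — {i,j,q,r}
  q — {n,r}
  r — {i,j,n,q}

Registers:
  lower bound: {i,n,r} mutually conflict ⇒ χ ≥ 3
  assign i→R2 j→R2 n→R0 q→R2 r→R1 — no edge inside a register ⇒ χ ≤ 3
  χ = 3

Answer: 3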